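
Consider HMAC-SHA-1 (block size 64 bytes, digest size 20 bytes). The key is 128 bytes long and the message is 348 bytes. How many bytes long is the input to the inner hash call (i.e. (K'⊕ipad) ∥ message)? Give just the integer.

412

Key is 128 > 64 bytes, so it is hashed to 20 bytes then zero-padded to 64: |K'| = 64.
Inner input = (K'⊕ipad) ∥ m → 64 + 348 = 412 bytes.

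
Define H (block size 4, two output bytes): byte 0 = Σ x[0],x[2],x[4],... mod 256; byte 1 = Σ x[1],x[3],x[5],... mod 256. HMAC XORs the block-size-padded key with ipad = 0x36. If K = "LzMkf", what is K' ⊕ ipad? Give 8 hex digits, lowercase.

Key "LzMkf" = 4c 7a 4d 6b 66 is 5 bytes > B = 4, so hash it first: H(key) = ff e5, then zero-pad to 4 bytes: K' = ff e5 00 00.
XOR each byte with 0x36: ff⊕36=c9, e5⊕36=d3, 00⊕36=36, 00⊕36=36.

c9d33636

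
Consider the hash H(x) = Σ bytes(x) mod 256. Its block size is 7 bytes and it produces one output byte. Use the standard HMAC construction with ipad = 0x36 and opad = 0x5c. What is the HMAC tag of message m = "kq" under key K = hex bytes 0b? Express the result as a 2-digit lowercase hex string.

dc

Key hex bytes 0b is 1 byte ≤ B = 7; zero-pad to 7 bytes: K' = 0b 00 00 00 00 00 00.
K' ⊕ ipad = 3d 36 36 36 36 36 36.  K' ⊕ opad = 57 5c 5c 5c 5c 5c 5c.
Inner input = (K'⊕ipad) ∥ m = 3d 36 36 36 36 36 36 ∥ 6b 71.
Inner hash: sum = 61+54+54+54+54+54+54+107+113 = 605; mod 256 = 93 → 5d.
Outer input = (K'⊕opad) ∥ inner = 57 5c 5c 5c 5c 5c 5c ∥ 5d.
Outer hash (tag): sum = 87+92+92+92+92+92+92+93 = 732; mod 256 = 220 → dc.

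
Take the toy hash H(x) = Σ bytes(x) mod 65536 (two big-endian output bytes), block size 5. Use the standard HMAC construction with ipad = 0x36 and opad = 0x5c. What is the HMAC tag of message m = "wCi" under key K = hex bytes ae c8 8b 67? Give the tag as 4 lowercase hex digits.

Key hex bytes ae c8 8b 67 is 4 bytes ≤ B = 5; zero-pad to 5 bytes: K' = ae c8 8b 67 00.
K' ⊕ ipad = 98 fe bd 51 36.  K' ⊕ opad = f2 94 d7 3b 5c.
Inner input = (K'⊕ipad) ∥ m = 98 fe bd 51 36 ∥ 77 43 69.
Inner hash: sum = 152+254+189+81+54+119+67+105 = 1021 → 03 fd.
Outer input = (K'⊕opad) ∥ inner = f2 94 d7 3b 5c ∥ 03 fd.
Outer hash (tag): sum = 242+148+215+59+92+3+253 = 1012 → 03 f4.

03f4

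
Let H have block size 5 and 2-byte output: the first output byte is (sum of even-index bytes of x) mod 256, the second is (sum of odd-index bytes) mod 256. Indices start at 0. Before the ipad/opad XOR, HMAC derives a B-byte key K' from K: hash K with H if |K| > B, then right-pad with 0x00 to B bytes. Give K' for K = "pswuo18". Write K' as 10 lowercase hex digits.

8e19000000

|K| = 7 > B = 5, so first hash the key.
H(K): even-index sum = 398 mod 256 = 142; odd-index sum = 281 mod 256 = 25 → 8e 19.
Zero-pad H(K) = 8e 19 to 5 bytes: K' = 8e 19 00 00 00.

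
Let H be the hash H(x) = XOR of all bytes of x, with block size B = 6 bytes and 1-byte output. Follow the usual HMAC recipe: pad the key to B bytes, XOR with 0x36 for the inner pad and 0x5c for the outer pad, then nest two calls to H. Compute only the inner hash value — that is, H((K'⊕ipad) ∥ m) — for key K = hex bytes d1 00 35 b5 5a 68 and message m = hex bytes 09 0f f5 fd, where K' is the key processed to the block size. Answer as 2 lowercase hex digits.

Key hex bytes d1 00 35 b5 5a 68 is exactly B = 6 bytes: K' = d1 00 35 b5 5a 68.
K' ⊕ ipad = e7 36 03 83 6c 5e.
Inner input = e7 36 03 83 6c 5e ∥ 09 0f f5 fd.
Inner hash: XOR e7⊕36⊕03⊕83⊕6c⊕5e⊕09⊕0f⊕f5⊕fd = 6d.

6d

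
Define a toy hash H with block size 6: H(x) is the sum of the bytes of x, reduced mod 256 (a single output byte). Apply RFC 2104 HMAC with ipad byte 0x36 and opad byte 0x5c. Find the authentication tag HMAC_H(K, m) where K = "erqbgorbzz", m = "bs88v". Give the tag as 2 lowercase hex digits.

27

Key "erqbgorbzz" = 65 72 71 62 67 6f 72 62 7a 7a is 10 bytes > B = 6, so hash it first: H(key) = 48, then zero-pad to 6 bytes: K' = 48 00 00 00 00 00.
K' ⊕ ipad = 7e 36 36 36 36 36.  K' ⊕ opad = 14 5c 5c 5c 5c 5c.
Inner input = (K'⊕ipad) ∥ m = 7e 36 36 36 36 36 ∥ 62 73 38 38 76.
Inner hash: sum = 126+54+54+54+54+54+98+115+56+56+118 = 839; mod 256 = 71 → 47.
Outer input = (K'⊕opad) ∥ inner = 14 5c 5c 5c 5c 5c ∥ 47.
Outer hash (tag): sum = 20+92+92+92+92+92+71 = 551; mod 256 = 39 → 27.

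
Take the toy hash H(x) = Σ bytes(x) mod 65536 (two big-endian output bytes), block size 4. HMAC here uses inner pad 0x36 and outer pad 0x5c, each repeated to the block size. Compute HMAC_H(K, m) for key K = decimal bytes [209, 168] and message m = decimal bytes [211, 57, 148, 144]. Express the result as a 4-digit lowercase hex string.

025e

Key decimal bytes [209, 168] = d1 a8 is 2 bytes ≤ B = 4; zero-pad to 4 bytes: K' = d1 a8 00 00.
K' ⊕ ipad = e7 9e 36 36.  K' ⊕ opad = 8d f4 5c 5c.
Inner input = (K'⊕ipad) ∥ m = e7 9e 36 36 ∥ d3 39 94 90.
Inner hash: sum = 231+158+54+54+211+57+148+144 = 1057 → 04 21.
Outer input = (K'⊕opad) ∥ inner = 8d f4 5c 5c ∥ 04 21.
Outer hash (tag): sum = 141+244+92+92+4+33 = 606 → 02 5e.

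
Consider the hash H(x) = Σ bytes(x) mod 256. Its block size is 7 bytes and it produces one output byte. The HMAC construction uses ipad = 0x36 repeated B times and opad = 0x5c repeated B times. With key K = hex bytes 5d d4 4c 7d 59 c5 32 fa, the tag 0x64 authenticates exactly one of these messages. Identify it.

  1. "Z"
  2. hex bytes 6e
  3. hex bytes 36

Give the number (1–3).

Key hex bytes 5d d4 4c 7d 59 c5 32 fa is 8 bytes > B = 7, so hash it first: H(key) = 44, then zero-pad to 7 bytes: K' = 44 00 00 00 00 00 00.
K' ⊕ ipad = 72 36 36 36 36 36 36; K' ⊕ opad = 18 5c 5c 5c 5c 5c 5c.
m1: inner = H(72 36 36 36 36 36 36 5a) = 10; tag = H(18 5c 5c 5c 5c 5c 5c 10) = 50
m2: inner = H(72 36 36 36 36 36 36 6e) = 24; tag = H(18 5c 5c 5c 5c 5c 5c 24) = 64 ← matches
m3: inner = H(72 36 36 36 36 36 36 36) = ec; tag = H(18 5c 5c 5c 5c 5c 5c ec) = 2c

2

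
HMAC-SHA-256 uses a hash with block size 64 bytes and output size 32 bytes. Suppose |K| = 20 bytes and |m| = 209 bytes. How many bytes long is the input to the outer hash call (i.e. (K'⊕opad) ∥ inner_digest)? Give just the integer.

Key is 20 ≤ 64 bytes, zero-padded: |K'| = 64.
Outer input = (K'⊕opad) ∥ H(inner) → 64 + 32 = 96 bytes.

96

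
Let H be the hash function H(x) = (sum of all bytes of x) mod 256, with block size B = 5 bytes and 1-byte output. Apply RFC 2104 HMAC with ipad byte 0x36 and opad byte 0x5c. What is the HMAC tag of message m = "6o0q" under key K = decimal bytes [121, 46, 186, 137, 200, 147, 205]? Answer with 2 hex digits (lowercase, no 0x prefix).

00

Key decimal bytes [121, 46, 186, 137, 200, 147, 205] = 79 2e ba 89 c8 93 cd is 7 bytes > B = 5, so hash it first: H(key) = 12, then zero-pad to 5 bytes: K' = 12 00 00 00 00.
K' ⊕ ipad = 24 36 36 36 36.  K' ⊕ opad = 4e 5c 5c 5c 5c.
Inner input = (K'⊕ipad) ∥ m = 24 36 36 36 36 ∥ 36 6f 30 71.
Inner hash: sum = 36+54+54+54+54+54+111+48+113 = 578; mod 256 = 66 → 42.
Outer input = (K'⊕opad) ∥ inner = 4e 5c 5c 5c 5c ∥ 42.
Outer hash (tag): sum = 78+92+92+92+92+66 = 512; mod 256 = 0 → 00.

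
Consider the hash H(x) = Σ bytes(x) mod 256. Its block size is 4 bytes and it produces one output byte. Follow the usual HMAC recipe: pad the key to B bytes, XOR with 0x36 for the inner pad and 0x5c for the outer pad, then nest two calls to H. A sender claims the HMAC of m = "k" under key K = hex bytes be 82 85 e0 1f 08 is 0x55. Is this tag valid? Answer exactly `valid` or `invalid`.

invalid

Key hex bytes be 82 85 e0 1f 08 is 6 bytes > B = 4, so hash it first: H(key) = cc, then zero-pad to 4 bytes: K' = cc 00 00 00.
K' ⊕ ipad = fa 36 36 36; K' ⊕ opad = 90 5c 5c 5c.
Inner hash: sum = 250+54+54+54+107 = 519; mod 256 = 7 → 07.
Outer hash (recomputed tag): sum = 144+92+92+92+7 = 427; mod 256 = 171 → ab.
Recomputed tag = ab; claimed = 55 → mismatch.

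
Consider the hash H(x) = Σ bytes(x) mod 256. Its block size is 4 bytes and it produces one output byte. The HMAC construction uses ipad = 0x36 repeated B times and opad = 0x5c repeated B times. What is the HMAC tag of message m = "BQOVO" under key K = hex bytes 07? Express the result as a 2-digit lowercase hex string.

Key hex bytes 07 is 1 byte ≤ B = 4; zero-pad to 4 bytes: K' = 07 00 00 00.
K' ⊕ ipad = 31 36 36 36.  K' ⊕ opad = 5b 5c 5c 5c.
Inner input = (K'⊕ipad) ∥ m = 31 36 36 36 ∥ 42 51 4f 56 4f.
Inner hash: sum = 49+54+54+54+66+81+79+86+79 = 602; mod 256 = 90 → 5a.
Outer input = (K'⊕opad) ∥ inner = 5b 5c 5c 5c ∥ 5a.
Outer hash (tag): sum = 91+92+92+92+90 = 457; mod 256 = 201 → c9.

c9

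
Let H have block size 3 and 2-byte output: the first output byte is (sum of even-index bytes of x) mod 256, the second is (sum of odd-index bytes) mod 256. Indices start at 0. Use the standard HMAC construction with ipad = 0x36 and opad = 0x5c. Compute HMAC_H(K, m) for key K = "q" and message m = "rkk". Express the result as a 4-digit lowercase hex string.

9c44

Key "q" = 71 is 1 byte ≤ B = 3; zero-pad to 3 bytes: K' = 71 00 00.
K' ⊕ ipad = 47 36 36.  K' ⊕ opad = 2d 5c 5c.
Inner input = (K'⊕ipad) ∥ m = 47 36 36 ∥ 72 6b 6b.
Inner hash: even-index sum = 232 mod 256 = 232; odd-index sum = 275 mod 256 = 19 → e8 13.
Outer input = (K'⊕opad) ∥ inner = 2d 5c 5c ∥ e8 13.
Outer hash (tag): even-index sum = 156 mod 256 = 156; odd-index sum = 324 mod 256 = 68 → 9c 44.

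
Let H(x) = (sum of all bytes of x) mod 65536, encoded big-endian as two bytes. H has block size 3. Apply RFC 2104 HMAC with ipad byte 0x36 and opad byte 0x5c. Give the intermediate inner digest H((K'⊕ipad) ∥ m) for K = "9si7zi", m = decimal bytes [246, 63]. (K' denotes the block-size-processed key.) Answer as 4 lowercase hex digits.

01b8

Key "9si7zi" = 39 73 69 37 7a 69 is 6 bytes > B = 3, so hash it first: H(key) = 02 2f, then zero-pad to 3 bytes: K' = 02 2f 00.
K' ⊕ ipad = 34 19 36.
Inner input = 34 19 36 ∥ f6 3f.
Inner hash: sum = 52+25+54+246+63 = 440 → 01 b8.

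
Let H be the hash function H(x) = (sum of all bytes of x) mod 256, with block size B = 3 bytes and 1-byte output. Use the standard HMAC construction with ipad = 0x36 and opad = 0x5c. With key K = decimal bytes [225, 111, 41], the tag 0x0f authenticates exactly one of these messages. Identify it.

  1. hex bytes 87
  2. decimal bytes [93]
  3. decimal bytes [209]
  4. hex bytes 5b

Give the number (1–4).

Key decimal bytes [225, 111, 41] = e1 6f 29 is exactly B = 3 bytes: K' = e1 6f 29.
K' ⊕ ipad = d7 59 1f; K' ⊕ opad = bd 33 75.
m1: inner = H(d7 59 1f 87) = d6; tag = H(bd 33 75 d6) = 3b
m2: inner = H(d7 59 1f 5d) = ac; tag = H(bd 33 75 ac) = 11
m3: inner = H(d7 59 1f d1) = 20; tag = H(bd 33 75 20) = 85
m4: inner = H(d7 59 1f 5b) = aa; tag = H(bd 33 75 aa) = 0f ← matches

4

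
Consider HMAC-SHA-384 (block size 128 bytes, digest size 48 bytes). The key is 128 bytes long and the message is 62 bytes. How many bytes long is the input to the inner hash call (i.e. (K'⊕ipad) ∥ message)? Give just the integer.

190

Key is 128 ≤ 128 bytes, zero-padded: |K'| = 128.
Inner input = (K'⊕ipad) ∥ m → 128 + 62 = 190 bytes.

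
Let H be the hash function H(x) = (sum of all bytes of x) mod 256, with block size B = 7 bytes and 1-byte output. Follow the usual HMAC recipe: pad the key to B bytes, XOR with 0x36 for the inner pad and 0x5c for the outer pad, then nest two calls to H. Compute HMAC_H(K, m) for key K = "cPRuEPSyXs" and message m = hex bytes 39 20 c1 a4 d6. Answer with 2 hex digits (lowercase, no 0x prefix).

8a

Key "cPRuEPSyXs" = 63 50 52 75 45 50 53 79 58 73 is 10 bytes > B = 7, so hash it first: H(key) = a6, then zero-pad to 7 bytes: K' = a6 00 00 00 00 00 00.
K' ⊕ ipad = 90 36 36 36 36 36 36.  K' ⊕ opad = fa 5c 5c 5c 5c 5c 5c.
Inner input = (K'⊕ipad) ∥ m = 90 36 36 36 36 36 36 ∥ 39 20 c1 a4 d6.
Inner hash: sum = 144+54+54+54+54+54+54+57+32+193+164+214 = 1128; mod 256 = 104 → 68.
Outer input = (K'⊕opad) ∥ inner = fa 5c 5c 5c 5c 5c 5c ∥ 68.
Outer hash (tag): sum = 250+92+92+92+92+92+92+104 = 906; mod 256 = 138 → 8a.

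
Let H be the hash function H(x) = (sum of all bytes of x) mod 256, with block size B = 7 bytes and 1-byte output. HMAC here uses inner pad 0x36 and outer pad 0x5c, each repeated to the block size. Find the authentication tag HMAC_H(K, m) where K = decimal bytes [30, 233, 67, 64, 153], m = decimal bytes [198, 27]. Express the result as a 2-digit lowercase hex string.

9d

Key decimal bytes [30, 233, 67, 64, 153] = 1e e9 43 40 99 is 5 bytes ≤ B = 7; zero-pad to 7 bytes: K' = 1e e9 43 40 99 00 00.
K' ⊕ ipad = 28 df 75 76 af 36 36.  K' ⊕ opad = 42 b5 1f 1c c5 5c 5c.
Inner input = (K'⊕ipad) ∥ m = 28 df 75 76 af 36 36 ∥ c6 1b.
Inner hash: sum = 40+223+117+118+175+54+54+198+27 = 1006; mod 256 = 238 → ee.
Outer input = (K'⊕opad) ∥ inner = 42 b5 1f 1c c5 5c 5c ∥ ee.
Outer hash (tag): sum = 66+181+31+28+197+92+92+238 = 925; mod 256 = 157 → 9d.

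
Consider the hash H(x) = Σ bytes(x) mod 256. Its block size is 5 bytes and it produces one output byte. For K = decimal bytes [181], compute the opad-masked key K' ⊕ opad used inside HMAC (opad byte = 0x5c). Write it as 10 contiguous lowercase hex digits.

Key decimal bytes [181] = b5 is 1 byte ≤ B = 5; zero-pad to 5 bytes: K' = b5 00 00 00 00.
XOR each byte with 0x5c: b5⊕5c=e9, 00⊕5c=5c, 00⊕5c=5c, 00⊕5c=5c, 00⊕5c=5c.

e95c5c5c5c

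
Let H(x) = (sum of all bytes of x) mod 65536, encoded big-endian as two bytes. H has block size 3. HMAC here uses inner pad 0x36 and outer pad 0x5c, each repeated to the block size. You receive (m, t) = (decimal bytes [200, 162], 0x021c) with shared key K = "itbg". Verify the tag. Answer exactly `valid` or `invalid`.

valid

Key "itbg" = 69 74 62 67 is 4 bytes > B = 3, so hash it first: H(key) = 01 a6, then zero-pad to 3 bytes: K' = 01 a6 00.
K' ⊕ ipad = 37 90 36; K' ⊕ opad = 5d fa 5c.
Inner hash: sum = 55+144+54+200+162 = 615 → 02 67.
Outer hash (recomputed tag): sum = 93+250+92+2+103 = 540 → 02 1c.
Recomputed tag = 021c; claimed = 021c → match.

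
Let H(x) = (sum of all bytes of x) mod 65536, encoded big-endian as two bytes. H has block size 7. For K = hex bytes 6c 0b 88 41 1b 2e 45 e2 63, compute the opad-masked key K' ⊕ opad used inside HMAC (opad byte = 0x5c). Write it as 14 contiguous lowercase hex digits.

Key hex bytes 6c 0b 88 41 1b 2e 45 e2 63 is 9 bytes > B = 7, so hash it first: H(key) = 03 13, then zero-pad to 7 bytes: K' = 03 13 00 00 00 00 00.
XOR each byte with 0x5c: 03⊕5c=5f, 13⊕5c=4f, 00⊕5c=5c, 00⊕5c=5c, 00⊕5c=5c, 00⊕5c=5c, 00⊕5c=5c.

5f4f5c5c5c5c5c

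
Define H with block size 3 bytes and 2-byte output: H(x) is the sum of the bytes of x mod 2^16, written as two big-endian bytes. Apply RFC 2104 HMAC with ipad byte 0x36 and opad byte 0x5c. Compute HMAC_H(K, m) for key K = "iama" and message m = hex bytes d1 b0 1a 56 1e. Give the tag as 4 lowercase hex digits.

Key "iama" = 69 61 6d 61 is 4 bytes > B = 3, so hash it first: H(key) = 01 98, then zero-pad to 3 bytes: K' = 01 98 00.
K' ⊕ ipad = 37 ae 36.  K' ⊕ opad = 5d c4 5c.
Inner input = (K'⊕ipad) ∥ m = 37 ae 36 ∥ d1 b0 1a 56 1e.
Inner hash: sum = 55+174+54+209+176+26+86+30 = 810 → 03 2a.
Outer input = (K'⊕opad) ∥ inner = 5d c4 5c ∥ 03 2a.
Outer hash (tag): sum = 93+196+92+3+42 = 426 → 01 aa.

01aa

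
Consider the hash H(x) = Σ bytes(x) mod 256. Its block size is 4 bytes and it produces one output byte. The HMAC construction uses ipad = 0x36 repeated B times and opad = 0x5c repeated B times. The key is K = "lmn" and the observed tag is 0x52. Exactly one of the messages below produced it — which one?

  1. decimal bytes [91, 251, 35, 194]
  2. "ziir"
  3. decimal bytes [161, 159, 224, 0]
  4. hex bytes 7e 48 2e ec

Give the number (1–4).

3

Key "lmn" = 6c 6d 6e is 3 bytes ≤ B = 4; zero-pad to 4 bytes: K' = 6c 6d 6e 00.
K' ⊕ ipad = 5a 5b 58 36; K' ⊕ opad = 30 31 32 5c.
m1: inner = H(5a 5b 58 36 5b fb 23 c2) = 7e; tag = H(30 31 32 5c 7e) = 6d
m2: inner = H(5a 5b 58 36 7a 69 69 72) = 01; tag = H(30 31 32 5c 01) = f0
m3: inner = H(5a 5b 58 36 a1 9f e0 00) = 63; tag = H(30 31 32 5c 63) = 52 ← matches
m4: inner = H(5a 5b 58 36 7e 48 2e ec) = 23; tag = H(30 31 32 5c 23) = 12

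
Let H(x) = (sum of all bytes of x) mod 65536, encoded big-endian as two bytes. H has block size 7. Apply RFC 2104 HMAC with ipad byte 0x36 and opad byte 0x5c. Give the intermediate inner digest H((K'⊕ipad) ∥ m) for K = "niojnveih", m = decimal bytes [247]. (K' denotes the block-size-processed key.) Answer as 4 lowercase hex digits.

Key "niojnveih" = 6e 69 6f 6a 6e 76 65 69 68 is 9 bytes > B = 7, so hash it first: H(key) = 03 ca, then zero-pad to 7 bytes: K' = 03 ca 00 00 00 00 00.
K' ⊕ ipad = 35 fc 36 36 36 36 36.
Inner input = 35 fc 36 36 36 36 36 ∥ f7.
Inner hash: sum = 53+252+54+54+54+54+54+247 = 822 → 03 36.

0336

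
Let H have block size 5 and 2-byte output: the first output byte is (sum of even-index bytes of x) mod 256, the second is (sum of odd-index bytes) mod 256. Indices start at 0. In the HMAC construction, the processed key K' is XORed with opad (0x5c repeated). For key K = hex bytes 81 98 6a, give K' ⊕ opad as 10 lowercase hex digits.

Key hex bytes 81 98 6a is 3 bytes ≤ B = 5; zero-pad to 5 bytes: K' = 81 98 6a 00 00.
XOR each byte with 0x5c: 81⊕5c=dd, 98⊕5c=c4, 6a⊕5c=36, 00⊕5c=5c, 00⊕5c=5c.

ddc4365c5c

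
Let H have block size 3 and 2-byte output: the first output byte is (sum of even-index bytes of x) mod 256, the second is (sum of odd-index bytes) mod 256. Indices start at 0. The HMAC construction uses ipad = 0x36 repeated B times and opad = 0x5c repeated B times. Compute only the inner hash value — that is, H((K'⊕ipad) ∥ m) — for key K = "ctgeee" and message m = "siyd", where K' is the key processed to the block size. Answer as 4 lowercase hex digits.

1cf4

Key "ctgeee" = 63 74 67 65 65 65 is 6 bytes > B = 3, so hash it first: H(key) = 2f 3e, then zero-pad to 3 bytes: K' = 2f 3e 00.
K' ⊕ ipad = 19 08 36.
Inner input = 19 08 36 ∥ 73 69 79 64.
Inner hash: even-index sum = 284 mod 256 = 28; odd-index sum = 244 mod 256 = 244 → 1c f4.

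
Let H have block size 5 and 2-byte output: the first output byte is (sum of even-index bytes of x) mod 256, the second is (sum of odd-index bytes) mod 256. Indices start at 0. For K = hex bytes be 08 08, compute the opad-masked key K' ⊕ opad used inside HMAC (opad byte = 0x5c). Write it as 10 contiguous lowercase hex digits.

Key hex bytes be 08 08 is 3 bytes ≤ B = 5; zero-pad to 5 bytes: K' = be 08 08 00 00.
XOR each byte with 0x5c: be⊕5c=e2, 08⊕5c=54, 08⊕5c=54, 00⊕5c=5c, 00⊕5c=5c.

e254545c5c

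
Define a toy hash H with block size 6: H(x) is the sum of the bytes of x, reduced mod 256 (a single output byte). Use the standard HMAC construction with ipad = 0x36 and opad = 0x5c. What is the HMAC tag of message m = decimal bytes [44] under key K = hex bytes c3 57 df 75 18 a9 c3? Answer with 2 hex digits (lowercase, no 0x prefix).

Key hex bytes c3 57 df 75 18 a9 c3 is 7 bytes > B = 6, so hash it first: H(key) = f2, then zero-pad to 6 bytes: K' = f2 00 00 00 00 00.
K' ⊕ ipad = c4 36 36 36 36 36.  K' ⊕ opad = ae 5c 5c 5c 5c 5c.
Inner input = (K'⊕ipad) ∥ m = c4 36 36 36 36 36 ∥ 2c.
Inner hash: sum = 196+54+54+54+54+54+44 = 510; mod 256 = 254 → fe.
Outer input = (K'⊕opad) ∥ inner = ae 5c 5c 5c 5c 5c ∥ fe.
Outer hash (tag): sum = 174+92+92+92+92+92+254 = 888; mod 256 = 120 → 78.

78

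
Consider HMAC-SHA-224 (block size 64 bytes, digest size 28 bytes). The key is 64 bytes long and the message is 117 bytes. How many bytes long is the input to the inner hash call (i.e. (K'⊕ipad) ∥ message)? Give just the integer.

181

Key is 64 ≤ 64 bytes, zero-padded: |K'| = 64.
Inner input = (K'⊕ipad) ∥ m → 64 + 117 = 181 bytes.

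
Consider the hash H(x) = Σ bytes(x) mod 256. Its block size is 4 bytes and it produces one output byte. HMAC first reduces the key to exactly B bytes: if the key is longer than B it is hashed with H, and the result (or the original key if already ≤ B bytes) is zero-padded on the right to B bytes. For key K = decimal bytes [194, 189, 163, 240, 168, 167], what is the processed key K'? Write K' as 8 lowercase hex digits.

|K| = 6 > B = 4, so first hash the key.
H(K): sum = 194+189+163+240+168+167 = 1121; mod 256 = 97 → 61.
Zero-pad H(K) = 61 to 4 bytes: K' = 61 00 00 00.

61000000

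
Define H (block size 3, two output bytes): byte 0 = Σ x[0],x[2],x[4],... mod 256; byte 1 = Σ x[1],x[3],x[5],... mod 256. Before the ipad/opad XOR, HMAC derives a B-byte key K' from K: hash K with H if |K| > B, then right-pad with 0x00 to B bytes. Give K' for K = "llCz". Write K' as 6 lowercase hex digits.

|K| = 4 > B = 3, so first hash the key.
H(K): even-index sum = 175 mod 256 = 175; odd-index sum = 230 mod 256 = 230 → af e6.
Zero-pad H(K) = af e6 to 3 bytes: K' = af e6 00.

afe600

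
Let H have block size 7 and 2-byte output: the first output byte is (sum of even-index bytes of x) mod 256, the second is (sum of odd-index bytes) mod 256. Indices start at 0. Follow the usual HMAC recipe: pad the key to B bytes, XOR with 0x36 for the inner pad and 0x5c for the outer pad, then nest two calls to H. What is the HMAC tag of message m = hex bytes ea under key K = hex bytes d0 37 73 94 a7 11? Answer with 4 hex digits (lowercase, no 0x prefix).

Key hex bytes d0 37 73 94 a7 11 is 6 bytes ≤ B = 7; zero-pad to 7 bytes: K' = d0 37 73 94 a7 11 00.
K' ⊕ ipad = e6 01 45 a2 91 27 36.  K' ⊕ opad = 8c 6b 2f c8 fb 4d 5c.
Inner input = (K'⊕ipad) ∥ m = e6 01 45 a2 91 27 36 ∥ ea.
Inner hash: even-index sum = 498 mod 256 = 242; odd-index sum = 436 mod 256 = 180 → f2 b4.
Outer input = (K'⊕opad) ∥ inner = 8c 6b 2f c8 fb 4d 5c ∥ f2 b4.
Outer hash (tag): even-index sum = 710 mod 256 = 198; odd-index sum = 626 mod 256 = 114 → c6 72.

c672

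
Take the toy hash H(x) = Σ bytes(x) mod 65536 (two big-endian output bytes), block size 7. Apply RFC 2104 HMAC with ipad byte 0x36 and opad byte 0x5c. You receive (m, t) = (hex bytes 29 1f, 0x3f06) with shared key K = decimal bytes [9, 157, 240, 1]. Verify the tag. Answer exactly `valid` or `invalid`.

Key decimal bytes [9, 157, 240, 1] = 09 9d f0 01 is 4 bytes ≤ B = 7; zero-pad to 7 bytes: K' = 09 9d f0 01 00 00 00.
K' ⊕ ipad = 3f ab c6 37 36 36 36; K' ⊕ opad = 55 c1 ac 5d 5c 5c 5c.
Inner hash: sum = 63+171+198+55+54+54+54+41+31 = 721 → 02 d1.
Outer hash (recomputed tag): sum = 85+193+172+93+92+92+92+2+209 = 1030 → 04 06.
Recomputed tag = 0406; claimed = 3f06 → mismatch.

invalid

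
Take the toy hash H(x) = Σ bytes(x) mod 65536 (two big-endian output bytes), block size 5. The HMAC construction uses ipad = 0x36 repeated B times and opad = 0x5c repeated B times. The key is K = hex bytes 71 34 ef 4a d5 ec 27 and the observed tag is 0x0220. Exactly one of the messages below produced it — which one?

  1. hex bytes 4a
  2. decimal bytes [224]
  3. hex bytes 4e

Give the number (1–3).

Key hex bytes 71 34 ef 4a d5 ec 27 is 7 bytes > B = 5, so hash it first: H(key) = 03 c6, then zero-pad to 5 bytes: K' = 03 c6 00 00 00.
K' ⊕ ipad = 35 f0 36 36 36; K' ⊕ opad = 5f 9a 5c 5c 5c.
m1: inner = H(35 f0 36 36 36 4a) = 02 11; tag = H(5f 9a 5c 5c 5c 02 11) = 0220 ← matches
m2: inner = H(35 f0 36 36 36 e0) = 02 a7; tag = H(5f 9a 5c 5c 5c 02 a7) = 02b6
m3: inner = H(35 f0 36 36 36 4e) = 02 15; tag = H(5f 9a 5c 5c 5c 02 15) = 0224

1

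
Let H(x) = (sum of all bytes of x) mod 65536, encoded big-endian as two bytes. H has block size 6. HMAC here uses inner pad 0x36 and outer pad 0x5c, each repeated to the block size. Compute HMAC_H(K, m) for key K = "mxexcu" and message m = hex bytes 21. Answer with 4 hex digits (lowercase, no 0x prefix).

011f

Key "mxexcu" = 6d 78 65 78 63 75 is exactly B = 6 bytes: K' = 6d 78 65 78 63 75.
K' ⊕ ipad = 5b 4e 53 4e 55 43.  K' ⊕ opad = 31 24 39 24 3f 29.
Inner input = (K'⊕ipad) ∥ m = 5b 4e 53 4e 55 43 ∥ 21.
Inner hash: sum = 91+78+83+78+85+67+33 = 515 → 02 03.
Outer input = (K'⊕opad) ∥ inner = 31 24 39 24 3f 29 ∥ 02 03.
Outer hash (tag): sum = 49+36+57+36+63+41+2+3 = 287 → 01 1f.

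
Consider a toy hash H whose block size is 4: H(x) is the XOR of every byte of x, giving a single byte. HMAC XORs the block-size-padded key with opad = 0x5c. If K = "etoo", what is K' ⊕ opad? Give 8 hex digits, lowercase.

Key "etoo" = 65 74 6f 6f is exactly B = 4 bytes: K' = 65 74 6f 6f.
XOR each byte with 0x5c: 65⊕5c=39, 74⊕5c=28, 6f⊕5c=33, 6f⊕5c=33.

39283333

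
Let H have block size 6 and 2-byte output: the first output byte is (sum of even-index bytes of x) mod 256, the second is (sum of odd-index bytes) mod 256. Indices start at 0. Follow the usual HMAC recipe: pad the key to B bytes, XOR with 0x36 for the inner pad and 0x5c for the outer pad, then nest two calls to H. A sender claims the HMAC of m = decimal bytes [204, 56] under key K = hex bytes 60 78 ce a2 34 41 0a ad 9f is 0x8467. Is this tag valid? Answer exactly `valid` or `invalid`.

invalid

Key hex bytes 60 78 ce a2 34 41 0a ad 9f is 9 bytes > B = 6, so hash it first: H(key) = 0b 08, then zero-pad to 6 bytes: K' = 0b 08 00 00 00 00.
K' ⊕ ipad = 3d 3e 36 36 36 36; K' ⊕ opad = 57 54 5c 5c 5c 5c.
Inner hash: even-index sum = 373 mod 256 = 117; odd-index sum = 226 mod 256 = 226 → 75 e2.
Outer hash (recomputed tag): even-index sum = 388 mod 256 = 132; odd-index sum = 494 mod 256 = 238 → 84 ee.
Recomputed tag = 84ee; claimed = 8467 → mismatch.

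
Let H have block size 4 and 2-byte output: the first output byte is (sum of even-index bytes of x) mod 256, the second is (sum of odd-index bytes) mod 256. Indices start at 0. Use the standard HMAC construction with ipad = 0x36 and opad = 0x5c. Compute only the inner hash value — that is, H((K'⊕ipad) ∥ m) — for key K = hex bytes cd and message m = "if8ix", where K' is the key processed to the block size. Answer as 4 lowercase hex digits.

4a3b

Key hex bytes cd is 1 byte ≤ B = 4; zero-pad to 4 bytes: K' = cd 00 00 00.
K' ⊕ ipad = fb 36 36 36.
Inner input = fb 36 36 36 ∥ 69 66 38 69 78.
Inner hash: even-index sum = 586 mod 256 = 74; odd-index sum = 315 mod 256 = 59 → 4a 3b.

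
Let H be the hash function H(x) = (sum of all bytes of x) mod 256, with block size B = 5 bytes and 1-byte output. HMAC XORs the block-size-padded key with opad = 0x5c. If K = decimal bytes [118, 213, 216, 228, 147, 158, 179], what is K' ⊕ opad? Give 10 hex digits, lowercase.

b75c5c5c5c

Key decimal bytes [118, 213, 216, 228, 147, 158, 179] = 76 d5 d8 e4 93 9e b3 is 7 bytes > B = 5, so hash it first: H(key) = eb, then zero-pad to 5 bytes: K' = eb 00 00 00 00.
XOR each byte with 0x5c: eb⊕5c=b7, 00⊕5c=5c, 00⊕5c=5c, 00⊕5c=5c, 00⊕5c=5c.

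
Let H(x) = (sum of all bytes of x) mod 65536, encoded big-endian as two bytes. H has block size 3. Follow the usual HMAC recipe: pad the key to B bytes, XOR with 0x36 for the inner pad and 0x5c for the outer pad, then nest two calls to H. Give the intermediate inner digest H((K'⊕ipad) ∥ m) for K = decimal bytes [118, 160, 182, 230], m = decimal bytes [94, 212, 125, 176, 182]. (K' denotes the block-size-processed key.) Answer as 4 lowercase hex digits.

0403

Key decimal bytes [118, 160, 182, 230] = 76 a0 b6 e6 is 4 bytes > B = 3, so hash it first: H(key) = 02 b2, then zero-pad to 3 bytes: K' = 02 b2 00.
K' ⊕ ipad = 34 84 36.
Inner input = 34 84 36 ∥ 5e d4 7d b0 b6.
Inner hash: sum = 52+132+54+94+212+125+176+182 = 1027 → 04 03.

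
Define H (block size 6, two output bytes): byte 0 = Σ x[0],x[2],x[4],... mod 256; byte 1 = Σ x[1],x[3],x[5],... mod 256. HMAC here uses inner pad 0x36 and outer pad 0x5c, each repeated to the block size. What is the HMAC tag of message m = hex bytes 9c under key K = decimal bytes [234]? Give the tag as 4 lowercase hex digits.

52b6

Key decimal bytes [234] = ea is 1 byte ≤ B = 6; zero-pad to 6 bytes: K' = ea 00 00 00 00 00.
K' ⊕ ipad = dc 36 36 36 36 36.  K' ⊕ opad = b6 5c 5c 5c 5c 5c.
Inner input = (K'⊕ipad) ∥ m = dc 36 36 36 36 36 ∥ 9c.
Inner hash: even-index sum = 484 mod 256 = 228; odd-index sum = 162 mod 256 = 162 → e4 a2.
Outer input = (K'⊕opad) ∥ inner = b6 5c 5c 5c 5c 5c ∥ e4 a2.
Outer hash (tag): even-index sum = 594 mod 256 = 82; odd-index sum = 438 mod 256 = 182 → 52 b6.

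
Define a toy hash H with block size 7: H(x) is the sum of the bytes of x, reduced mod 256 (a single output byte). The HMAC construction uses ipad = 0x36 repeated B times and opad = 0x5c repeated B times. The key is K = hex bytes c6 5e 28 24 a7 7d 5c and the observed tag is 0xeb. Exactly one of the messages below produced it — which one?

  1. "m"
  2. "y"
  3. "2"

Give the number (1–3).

Key hex bytes c6 5e 28 24 a7 7d 5c is exactly B = 7 bytes: K' = c6 5e 28 24 a7 7d 5c.
K' ⊕ ipad = f0 68 1e 12 91 4b 6a; K' ⊕ opad = 9a 02 74 78 fb 21 00.
m1: inner = H(f0 68 1e 12 91 4b 6a 6d) = 3b; tag = H(9a 02 74 78 fb 21 00 3b) = df
m2: inner = H(f0 68 1e 12 91 4b 6a 79) = 47; tag = H(9a 02 74 78 fb 21 00 47) = eb ← matches
m3: inner = H(f0 68 1e 12 91 4b 6a 32) = 00; tag = H(9a 02 74 78 fb 21 00 00) = a4

2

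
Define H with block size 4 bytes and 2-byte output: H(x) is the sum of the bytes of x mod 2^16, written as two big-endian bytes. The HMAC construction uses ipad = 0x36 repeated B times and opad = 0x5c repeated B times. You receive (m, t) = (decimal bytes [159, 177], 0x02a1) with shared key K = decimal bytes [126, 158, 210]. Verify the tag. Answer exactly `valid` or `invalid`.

Key decimal bytes [126, 158, 210] = 7e 9e d2 is 3 bytes ≤ B = 4; zero-pad to 4 bytes: K' = 7e 9e d2 00.
K' ⊕ ipad = 48 a8 e4 36; K' ⊕ opad = 22 c2 8e 5c.
Inner hash: sum = 72+168+228+54+159+177 = 858 → 03 5a.
Outer hash (recomputed tag): sum = 34+194+142+92+3+90 = 555 → 02 2b.
Recomputed tag = 022b; claimed = 02a1 → mismatch.

invalid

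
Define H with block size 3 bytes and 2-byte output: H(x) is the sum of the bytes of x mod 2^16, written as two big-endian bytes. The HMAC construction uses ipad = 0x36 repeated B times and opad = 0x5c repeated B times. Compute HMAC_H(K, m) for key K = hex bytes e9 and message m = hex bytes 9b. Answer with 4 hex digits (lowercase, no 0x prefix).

0254

Key hex bytes e9 is 1 byte ≤ B = 3; zero-pad to 3 bytes: K' = e9 00 00.
K' ⊕ ipad = df 36 36.  K' ⊕ opad = b5 5c 5c.
Inner input = (K'⊕ipad) ∥ m = df 36 36 ∥ 9b.
Inner hash: sum = 223+54+54+155 = 486 → 01 e6.
Outer input = (K'⊕opad) ∥ inner = b5 5c 5c ∥ 01 e6.
Outer hash (tag): sum = 181+92+92+1+230 = 596 → 02 54.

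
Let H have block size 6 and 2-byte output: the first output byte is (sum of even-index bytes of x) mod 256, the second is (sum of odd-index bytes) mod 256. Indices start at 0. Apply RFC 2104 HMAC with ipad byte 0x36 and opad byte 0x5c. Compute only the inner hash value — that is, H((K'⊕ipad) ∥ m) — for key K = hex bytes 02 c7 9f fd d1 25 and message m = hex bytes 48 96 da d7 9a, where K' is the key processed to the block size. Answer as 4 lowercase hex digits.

Key hex bytes 02 c7 9f fd d1 25 is exactly B = 6 bytes: K' = 02 c7 9f fd d1 25.
K' ⊕ ipad = 34 f1 a9 cb e7 13.
Inner input = 34 f1 a9 cb e7 13 ∥ 48 96 da d7 9a.
Inner hash: even-index sum = 896 mod 256 = 128; odd-index sum = 828 mod 256 = 60 → 80 3c.

803c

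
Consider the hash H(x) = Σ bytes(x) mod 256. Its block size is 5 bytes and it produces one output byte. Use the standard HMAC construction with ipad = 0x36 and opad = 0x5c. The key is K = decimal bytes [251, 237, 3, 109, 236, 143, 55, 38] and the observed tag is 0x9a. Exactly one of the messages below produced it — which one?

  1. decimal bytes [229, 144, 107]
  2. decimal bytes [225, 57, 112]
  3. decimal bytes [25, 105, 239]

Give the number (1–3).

Key decimal bytes [251, 237, 3, 109, 236, 143, 55, 38] = fb ed 03 6d ec 8f 37 26 is 8 bytes > B = 5, so hash it first: H(key) = 30, then zero-pad to 5 bytes: K' = 30 00 00 00 00.
K' ⊕ ipad = 06 36 36 36 36; K' ⊕ opad = 6c 5c 5c 5c 5c.
m1: inner = H(06 36 36 36 36 e5 90 6b) = be; tag = H(6c 5c 5c 5c 5c be) = 9a ← matches
m2: inner = H(06 36 36 36 36 e1 39 70) = 68; tag = H(6c 5c 5c 5c 5c 68) = 44
m3: inner = H(06 36 36 36 36 19 69 ef) = 4f; tag = H(6c 5c 5c 5c 5c 4f) = 2b

1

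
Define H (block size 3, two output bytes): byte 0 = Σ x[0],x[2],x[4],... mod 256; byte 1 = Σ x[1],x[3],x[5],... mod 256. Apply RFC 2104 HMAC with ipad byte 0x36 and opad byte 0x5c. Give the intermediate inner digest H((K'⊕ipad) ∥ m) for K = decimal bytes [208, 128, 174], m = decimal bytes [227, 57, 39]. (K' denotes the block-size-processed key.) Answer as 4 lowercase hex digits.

b7c0

Key decimal bytes [208, 128, 174] = d0 80 ae is exactly B = 3 bytes: K' = d0 80 ae.
K' ⊕ ipad = e6 b6 98.
Inner input = e6 b6 98 ∥ e3 39 27.
Inner hash: even-index sum = 439 mod 256 = 183; odd-index sum = 448 mod 256 = 192 → b7 c0.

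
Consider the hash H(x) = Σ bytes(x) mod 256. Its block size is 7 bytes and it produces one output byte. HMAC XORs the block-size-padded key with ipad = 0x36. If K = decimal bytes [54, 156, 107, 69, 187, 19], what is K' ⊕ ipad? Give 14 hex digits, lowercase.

Key decimal bytes [54, 156, 107, 69, 187, 19] = 36 9c 6b 45 bb 13 is 6 bytes ≤ B = 7; zero-pad to 7 bytes: K' = 36 9c 6b 45 bb 13 00.
XOR each byte with 0x36: 36⊕36=00, 9c⊕36=aa, 6b⊕36=5d, 45⊕36=73, bb⊕36=8d, 13⊕36=25, 00⊕36=36.

00aa5d738d2536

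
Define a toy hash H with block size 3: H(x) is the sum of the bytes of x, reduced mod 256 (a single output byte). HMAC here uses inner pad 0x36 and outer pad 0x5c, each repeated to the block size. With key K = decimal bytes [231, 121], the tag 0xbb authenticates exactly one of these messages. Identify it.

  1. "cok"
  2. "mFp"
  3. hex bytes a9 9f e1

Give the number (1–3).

Key decimal bytes [231, 121] = e7 79 is 2 bytes ≤ B = 3; zero-pad to 3 bytes: K' = e7 79 00.
K' ⊕ ipad = d1 4f 36; K' ⊕ opad = bb 25 5c.
m1: inner = H(d1 4f 36 63 6f 6b) = 93; tag = H(bb 25 5c 93) = cf
m2: inner = H(d1 4f 36 6d 46 70) = 79; tag = H(bb 25 5c 79) = b5
m3: inner = H(d1 4f 36 a9 9f e1) = 7f; tag = H(bb 25 5c 7f) = bb ← matches

3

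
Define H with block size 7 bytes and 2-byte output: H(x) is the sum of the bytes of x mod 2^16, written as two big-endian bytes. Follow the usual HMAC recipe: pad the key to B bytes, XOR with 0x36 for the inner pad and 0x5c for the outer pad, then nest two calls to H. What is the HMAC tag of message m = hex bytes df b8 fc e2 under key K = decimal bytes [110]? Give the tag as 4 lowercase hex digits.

0270

Key decimal bytes [110] = 6e is 1 byte ≤ B = 7; zero-pad to 7 bytes: K' = 6e 00 00 00 00 00 00.
K' ⊕ ipad = 58 36 36 36 36 36 36.  K' ⊕ opad = 32 5c 5c 5c 5c 5c 5c.
Inner input = (K'⊕ipad) ∥ m = 58 36 36 36 36 36 36 ∥ df b8 fc e2.
Inner hash: sum = 88+54+54+54+54+54+54+223+184+252+226 = 1297 → 05 11.
Outer input = (K'⊕opad) ∥ inner = 32 5c 5c 5c 5c 5c 5c ∥ 05 11.
Outer hash (tag): sum = 50+92+92+92+92+92+92+5+17 = 624 → 02 70.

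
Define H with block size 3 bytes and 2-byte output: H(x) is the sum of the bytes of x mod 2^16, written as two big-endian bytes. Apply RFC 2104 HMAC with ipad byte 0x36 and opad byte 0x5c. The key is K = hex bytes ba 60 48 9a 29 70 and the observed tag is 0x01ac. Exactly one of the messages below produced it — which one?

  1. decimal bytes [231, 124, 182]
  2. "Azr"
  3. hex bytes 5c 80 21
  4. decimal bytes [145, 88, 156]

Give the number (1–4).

Key hex bytes ba 60 48 9a 29 70 is 6 bytes > B = 3, so hash it first: H(key) = 02 95, then zero-pad to 3 bytes: K' = 02 95 00.
K' ⊕ ipad = 34 a3 36; K' ⊕ opad = 5e c9 5c.
m1: inner = H(34 a3 36 e7 7c b6) = 03 26; tag = H(5e c9 5c 03 26) = 01ac ← matches
m2: inner = H(34 a3 36 41 7a 72) = 02 3a; tag = H(5e c9 5c 02 3a) = 01bf
m3: inner = H(34 a3 36 5c 80 21) = 02 0a; tag = H(5e c9 5c 02 0a) = 018f
m4: inner = H(34 a3 36 91 58 9c) = 02 92; tag = H(5e c9 5c 02 92) = 0217

1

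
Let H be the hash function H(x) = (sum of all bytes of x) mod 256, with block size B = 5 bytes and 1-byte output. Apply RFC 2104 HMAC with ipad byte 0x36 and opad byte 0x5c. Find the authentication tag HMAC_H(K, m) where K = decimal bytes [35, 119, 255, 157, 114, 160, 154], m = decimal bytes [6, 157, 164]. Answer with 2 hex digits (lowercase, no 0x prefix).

21

Key decimal bytes [35, 119, 255, 157, 114, 160, 154] = 23 77 ff 9d 72 a0 9a is 7 bytes > B = 5, so hash it first: H(key) = e2, then zero-pad to 5 bytes: K' = e2 00 00 00 00.
K' ⊕ ipad = d4 36 36 36 36.  K' ⊕ opad = be 5c 5c 5c 5c.
Inner input = (K'⊕ipad) ∥ m = d4 36 36 36 36 ∥ 06 9d a4.
Inner hash: sum = 212+54+54+54+54+6+157+164 = 755; mod 256 = 243 → f3.
Outer input = (K'⊕opad) ∥ inner = be 5c 5c 5c 5c ∥ f3.
Outer hash (tag): sum = 190+92+92+92+92+243 = 801; mod 256 = 33 → 21.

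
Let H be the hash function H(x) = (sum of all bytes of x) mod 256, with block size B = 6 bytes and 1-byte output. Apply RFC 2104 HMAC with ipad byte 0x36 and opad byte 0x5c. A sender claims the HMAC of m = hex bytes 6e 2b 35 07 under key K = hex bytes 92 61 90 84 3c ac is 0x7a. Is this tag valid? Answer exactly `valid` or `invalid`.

invalid

Key hex bytes 92 61 90 84 3c ac is exactly B = 6 bytes: K' = 92 61 90 84 3c ac.
K' ⊕ ipad = a4 57 a6 b2 0a 9a; K' ⊕ opad = ce 3d cc d8 60 f0.
Inner hash: sum = 164+87+166+178+10+154+110+43+53+7 = 972; mod 256 = 204 → cc.
Outer hash (recomputed tag): sum = 206+61+204+216+96+240+204 = 1227; mod 256 = 203 → cb.
Recomputed tag = cb; claimed = 7a → mismatch.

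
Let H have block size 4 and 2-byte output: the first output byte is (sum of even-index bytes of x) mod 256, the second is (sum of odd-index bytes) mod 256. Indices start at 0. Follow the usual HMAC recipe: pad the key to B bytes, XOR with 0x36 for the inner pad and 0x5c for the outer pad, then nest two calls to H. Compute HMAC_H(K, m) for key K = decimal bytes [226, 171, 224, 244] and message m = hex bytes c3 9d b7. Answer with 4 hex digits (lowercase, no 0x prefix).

9e9b

Key decimal bytes [226, 171, 224, 244] = e2 ab e0 f4 is exactly B = 4 bytes: K' = e2 ab e0 f4.
K' ⊕ ipad = d4 9d d6 c2.  K' ⊕ opad = be f7 bc a8.
Inner input = (K'⊕ipad) ∥ m = d4 9d d6 c2 ∥ c3 9d b7.
Inner hash: even-index sum = 804 mod 256 = 36; odd-index sum = 508 mod 256 = 252 → 24 fc.
Outer input = (K'⊕opad) ∥ inner = be f7 bc a8 ∥ 24 fc.
Outer hash (tag): even-index sum = 414 mod 256 = 158; odd-index sum = 667 mod 256 = 155 → 9e 9b.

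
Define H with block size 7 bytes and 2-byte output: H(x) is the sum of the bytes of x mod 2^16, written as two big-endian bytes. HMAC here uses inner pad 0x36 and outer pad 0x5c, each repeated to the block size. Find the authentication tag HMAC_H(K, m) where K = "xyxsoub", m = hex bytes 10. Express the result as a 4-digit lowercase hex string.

Key "xyxsoub" = 78 79 78 73 6f 75 62 is exactly B = 7 bytes: K' = 78 79 78 73 6f 75 62.
K' ⊕ ipad = 4e 4f 4e 45 59 43 54.  K' ⊕ opad = 24 25 24 2f 33 29 3e.
Inner input = (K'⊕ipad) ∥ m = 4e 4f 4e 45 59 43 54 ∥ 10.
Inner hash: sum = 78+79+78+69+89+67+84+16 = 560 → 02 30.
Outer input = (K'⊕opad) ∥ inner = 24 25 24 2f 33 29 3e ∥ 02 30.
Outer hash (tag): sum = 36+37+36+47+51+41+62+2+48 = 360 → 01 68.

0168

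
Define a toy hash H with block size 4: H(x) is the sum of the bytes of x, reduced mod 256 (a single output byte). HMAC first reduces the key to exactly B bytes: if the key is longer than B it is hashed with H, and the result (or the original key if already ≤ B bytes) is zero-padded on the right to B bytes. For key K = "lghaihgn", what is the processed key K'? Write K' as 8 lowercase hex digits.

|K| = 8 > B = 4, so first hash the key.
H(K): sum = 108+103+104+97+105+104+103+110 = 834; mod 256 = 66 → 42.
Zero-pad H(K) = 42 to 4 bytes: K' = 42 00 00 00.

42000000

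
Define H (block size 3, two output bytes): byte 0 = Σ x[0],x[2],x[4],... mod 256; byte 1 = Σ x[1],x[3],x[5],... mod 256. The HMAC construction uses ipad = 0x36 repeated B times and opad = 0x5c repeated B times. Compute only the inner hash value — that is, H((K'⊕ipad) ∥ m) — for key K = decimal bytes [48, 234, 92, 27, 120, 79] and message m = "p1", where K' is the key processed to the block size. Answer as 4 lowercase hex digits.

99d2

Key decimal bytes [48, 234, 92, 27, 120, 79] = 30 ea 5c 1b 78 4f is 6 bytes > B = 3, so hash it first: H(key) = 04 54, then zero-pad to 3 bytes: K' = 04 54 00.
K' ⊕ ipad = 32 62 36.
Inner input = 32 62 36 ∥ 70 31.
Inner hash: even-index sum = 153 mod 256 = 153; odd-index sum = 210 mod 256 = 210 → 99 d2.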